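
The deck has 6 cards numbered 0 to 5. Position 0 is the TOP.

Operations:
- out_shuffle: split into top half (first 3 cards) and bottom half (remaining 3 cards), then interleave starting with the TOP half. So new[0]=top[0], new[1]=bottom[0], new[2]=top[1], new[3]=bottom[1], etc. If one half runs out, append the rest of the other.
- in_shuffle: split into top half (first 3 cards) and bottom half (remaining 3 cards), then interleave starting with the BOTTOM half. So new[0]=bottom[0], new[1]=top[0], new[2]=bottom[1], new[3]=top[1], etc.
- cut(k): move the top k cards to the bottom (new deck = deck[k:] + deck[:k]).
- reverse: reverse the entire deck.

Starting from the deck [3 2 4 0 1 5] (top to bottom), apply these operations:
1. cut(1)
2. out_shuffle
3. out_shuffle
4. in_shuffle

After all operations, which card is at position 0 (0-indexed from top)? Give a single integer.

Answer: 0

Derivation:
After op 1 (cut(1)): [2 4 0 1 5 3]
After op 2 (out_shuffle): [2 1 4 5 0 3]
After op 3 (out_shuffle): [2 5 1 0 4 3]
After op 4 (in_shuffle): [0 2 4 5 3 1]
Position 0: card 0.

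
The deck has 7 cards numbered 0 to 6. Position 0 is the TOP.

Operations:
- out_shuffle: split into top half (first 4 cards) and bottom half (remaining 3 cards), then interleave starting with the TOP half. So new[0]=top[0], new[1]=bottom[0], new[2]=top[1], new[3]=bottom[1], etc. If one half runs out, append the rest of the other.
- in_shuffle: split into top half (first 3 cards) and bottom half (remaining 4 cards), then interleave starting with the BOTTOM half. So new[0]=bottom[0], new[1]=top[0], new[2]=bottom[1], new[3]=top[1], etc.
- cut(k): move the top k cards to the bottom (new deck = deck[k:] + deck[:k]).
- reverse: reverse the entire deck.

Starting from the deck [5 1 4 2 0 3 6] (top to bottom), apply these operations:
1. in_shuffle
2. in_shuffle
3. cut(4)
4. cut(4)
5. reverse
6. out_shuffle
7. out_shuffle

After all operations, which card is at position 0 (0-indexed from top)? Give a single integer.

Answer: 1

Derivation:
After op 1 (in_shuffle): [2 5 0 1 3 4 6]
After op 2 (in_shuffle): [1 2 3 5 4 0 6]
After op 3 (cut(4)): [4 0 6 1 2 3 5]
After op 4 (cut(4)): [2 3 5 4 0 6 1]
After op 5 (reverse): [1 6 0 4 5 3 2]
After op 6 (out_shuffle): [1 5 6 3 0 2 4]
After op 7 (out_shuffle): [1 0 5 2 6 4 3]
Position 0: card 1.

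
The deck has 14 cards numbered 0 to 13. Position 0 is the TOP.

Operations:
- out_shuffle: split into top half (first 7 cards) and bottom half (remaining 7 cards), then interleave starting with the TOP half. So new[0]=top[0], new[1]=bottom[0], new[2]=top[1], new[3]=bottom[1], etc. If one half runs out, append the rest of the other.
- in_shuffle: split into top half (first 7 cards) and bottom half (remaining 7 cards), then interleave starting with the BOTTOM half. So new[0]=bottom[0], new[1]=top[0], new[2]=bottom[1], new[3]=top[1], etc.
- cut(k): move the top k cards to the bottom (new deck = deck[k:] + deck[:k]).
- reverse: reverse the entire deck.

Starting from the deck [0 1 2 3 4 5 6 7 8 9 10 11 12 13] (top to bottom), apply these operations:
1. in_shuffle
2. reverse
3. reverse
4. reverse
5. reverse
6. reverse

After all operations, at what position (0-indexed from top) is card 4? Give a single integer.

Answer: 4

Derivation:
After op 1 (in_shuffle): [7 0 8 1 9 2 10 3 11 4 12 5 13 6]
After op 2 (reverse): [6 13 5 12 4 11 3 10 2 9 1 8 0 7]
After op 3 (reverse): [7 0 8 1 9 2 10 3 11 4 12 5 13 6]
After op 4 (reverse): [6 13 5 12 4 11 3 10 2 9 1 8 0 7]
After op 5 (reverse): [7 0 8 1 9 2 10 3 11 4 12 5 13 6]
After op 6 (reverse): [6 13 5 12 4 11 3 10 2 9 1 8 0 7]
Card 4 is at position 4.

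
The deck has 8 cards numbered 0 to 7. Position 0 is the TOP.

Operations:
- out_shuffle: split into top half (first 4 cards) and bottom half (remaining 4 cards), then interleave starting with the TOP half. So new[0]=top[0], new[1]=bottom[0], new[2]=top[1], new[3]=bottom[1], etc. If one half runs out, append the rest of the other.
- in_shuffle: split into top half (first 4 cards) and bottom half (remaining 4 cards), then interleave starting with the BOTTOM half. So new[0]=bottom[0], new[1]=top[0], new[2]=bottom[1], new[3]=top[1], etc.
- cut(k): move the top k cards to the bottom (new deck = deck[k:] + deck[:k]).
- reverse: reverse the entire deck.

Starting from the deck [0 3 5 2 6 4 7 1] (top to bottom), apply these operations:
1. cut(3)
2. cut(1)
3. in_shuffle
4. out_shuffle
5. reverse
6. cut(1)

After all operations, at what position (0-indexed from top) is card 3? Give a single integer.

Answer: 2

Derivation:
After op 1 (cut(3)): [2 6 4 7 1 0 3 5]
After op 2 (cut(1)): [6 4 7 1 0 3 5 2]
After op 3 (in_shuffle): [0 6 3 4 5 7 2 1]
After op 4 (out_shuffle): [0 5 6 7 3 2 4 1]
After op 5 (reverse): [1 4 2 3 7 6 5 0]
After op 6 (cut(1)): [4 2 3 7 6 5 0 1]
Card 3 is at position 2.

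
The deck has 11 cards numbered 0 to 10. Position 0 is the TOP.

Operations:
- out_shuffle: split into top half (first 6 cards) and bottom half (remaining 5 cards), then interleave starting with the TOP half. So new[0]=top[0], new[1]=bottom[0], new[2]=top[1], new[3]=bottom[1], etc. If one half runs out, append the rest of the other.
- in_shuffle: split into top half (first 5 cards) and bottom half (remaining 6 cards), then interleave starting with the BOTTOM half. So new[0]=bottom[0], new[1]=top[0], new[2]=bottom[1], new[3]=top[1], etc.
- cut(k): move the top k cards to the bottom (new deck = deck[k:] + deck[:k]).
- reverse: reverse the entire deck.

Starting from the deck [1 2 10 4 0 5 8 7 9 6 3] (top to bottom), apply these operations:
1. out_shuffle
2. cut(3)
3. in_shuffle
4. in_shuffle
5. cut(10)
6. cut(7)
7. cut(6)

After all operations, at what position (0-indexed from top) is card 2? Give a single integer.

Answer: 9

Derivation:
After op 1 (out_shuffle): [1 8 2 7 10 9 4 6 0 3 5]
After op 2 (cut(3)): [7 10 9 4 6 0 3 5 1 8 2]
After op 3 (in_shuffle): [0 7 3 10 5 9 1 4 8 6 2]
After op 4 (in_shuffle): [9 0 1 7 4 3 8 10 6 5 2]
After op 5 (cut(10)): [2 9 0 1 7 4 3 8 10 6 5]
After op 6 (cut(7)): [8 10 6 5 2 9 0 1 7 4 3]
After op 7 (cut(6)): [0 1 7 4 3 8 10 6 5 2 9]
Card 2 is at position 9.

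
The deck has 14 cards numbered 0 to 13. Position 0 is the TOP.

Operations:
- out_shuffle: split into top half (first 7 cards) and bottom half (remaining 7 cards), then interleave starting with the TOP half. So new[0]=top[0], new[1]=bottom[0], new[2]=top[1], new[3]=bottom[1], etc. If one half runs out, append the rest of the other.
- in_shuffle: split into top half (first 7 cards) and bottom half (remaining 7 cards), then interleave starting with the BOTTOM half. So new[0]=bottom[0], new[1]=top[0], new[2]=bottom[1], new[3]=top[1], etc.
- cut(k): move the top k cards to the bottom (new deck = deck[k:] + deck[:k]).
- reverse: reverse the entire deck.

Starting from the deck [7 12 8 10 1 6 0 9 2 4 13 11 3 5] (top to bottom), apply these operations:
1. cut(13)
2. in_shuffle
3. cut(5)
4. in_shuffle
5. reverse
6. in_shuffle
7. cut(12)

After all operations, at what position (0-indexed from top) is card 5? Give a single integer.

Answer: 2

Derivation:
After op 1 (cut(13)): [5 7 12 8 10 1 6 0 9 2 4 13 11 3]
After op 2 (in_shuffle): [0 5 9 7 2 12 4 8 13 10 11 1 3 6]
After op 3 (cut(5)): [12 4 8 13 10 11 1 3 6 0 5 9 7 2]
After op 4 (in_shuffle): [3 12 6 4 0 8 5 13 9 10 7 11 2 1]
After op 5 (reverse): [1 2 11 7 10 9 13 5 8 0 4 6 12 3]
After op 6 (in_shuffle): [5 1 8 2 0 11 4 7 6 10 12 9 3 13]
After op 7 (cut(12)): [3 13 5 1 8 2 0 11 4 7 6 10 12 9]
Card 5 is at position 2.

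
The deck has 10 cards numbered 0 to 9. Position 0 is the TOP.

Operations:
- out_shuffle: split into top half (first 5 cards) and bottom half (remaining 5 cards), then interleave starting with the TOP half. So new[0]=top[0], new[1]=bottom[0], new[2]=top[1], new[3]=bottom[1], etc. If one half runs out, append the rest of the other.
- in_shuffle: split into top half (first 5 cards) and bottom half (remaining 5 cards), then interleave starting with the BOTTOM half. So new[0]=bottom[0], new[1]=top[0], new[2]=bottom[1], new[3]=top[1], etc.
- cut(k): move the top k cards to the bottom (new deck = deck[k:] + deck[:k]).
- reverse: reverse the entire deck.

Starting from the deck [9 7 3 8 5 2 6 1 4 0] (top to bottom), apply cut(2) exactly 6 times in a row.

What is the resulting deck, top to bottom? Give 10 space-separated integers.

Answer: 3 8 5 2 6 1 4 0 9 7

Derivation:
After op 1 (cut(2)): [3 8 5 2 6 1 4 0 9 7]
After op 2 (cut(2)): [5 2 6 1 4 0 9 7 3 8]
After op 3 (cut(2)): [6 1 4 0 9 7 3 8 5 2]
After op 4 (cut(2)): [4 0 9 7 3 8 5 2 6 1]
After op 5 (cut(2)): [9 7 3 8 5 2 6 1 4 0]
After op 6 (cut(2)): [3 8 5 2 6 1 4 0 9 7]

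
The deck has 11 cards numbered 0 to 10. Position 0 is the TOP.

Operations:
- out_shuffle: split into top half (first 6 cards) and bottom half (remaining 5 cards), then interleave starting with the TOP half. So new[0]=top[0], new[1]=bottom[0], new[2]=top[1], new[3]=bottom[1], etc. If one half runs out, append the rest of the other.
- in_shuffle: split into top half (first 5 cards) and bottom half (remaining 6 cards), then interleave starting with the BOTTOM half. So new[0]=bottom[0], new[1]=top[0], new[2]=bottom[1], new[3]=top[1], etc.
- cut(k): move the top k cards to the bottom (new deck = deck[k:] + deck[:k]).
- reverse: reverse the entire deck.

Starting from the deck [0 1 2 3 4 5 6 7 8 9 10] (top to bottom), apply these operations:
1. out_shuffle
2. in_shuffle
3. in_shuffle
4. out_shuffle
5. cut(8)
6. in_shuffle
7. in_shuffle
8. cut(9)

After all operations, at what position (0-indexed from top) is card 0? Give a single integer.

Answer: 8

Derivation:
After op 1 (out_shuffle): [0 6 1 7 2 8 3 9 4 10 5]
After op 2 (in_shuffle): [8 0 3 6 9 1 4 7 10 2 5]
After op 3 (in_shuffle): [1 8 4 0 7 3 10 6 2 9 5]
After op 4 (out_shuffle): [1 10 8 6 4 2 0 9 7 5 3]
After op 5 (cut(8)): [7 5 3 1 10 8 6 4 2 0 9]
After op 6 (in_shuffle): [8 7 6 5 4 3 2 1 0 10 9]
After op 7 (in_shuffle): [3 8 2 7 1 6 0 5 10 4 9]
After op 8 (cut(9)): [4 9 3 8 2 7 1 6 0 5 10]
Card 0 is at position 8.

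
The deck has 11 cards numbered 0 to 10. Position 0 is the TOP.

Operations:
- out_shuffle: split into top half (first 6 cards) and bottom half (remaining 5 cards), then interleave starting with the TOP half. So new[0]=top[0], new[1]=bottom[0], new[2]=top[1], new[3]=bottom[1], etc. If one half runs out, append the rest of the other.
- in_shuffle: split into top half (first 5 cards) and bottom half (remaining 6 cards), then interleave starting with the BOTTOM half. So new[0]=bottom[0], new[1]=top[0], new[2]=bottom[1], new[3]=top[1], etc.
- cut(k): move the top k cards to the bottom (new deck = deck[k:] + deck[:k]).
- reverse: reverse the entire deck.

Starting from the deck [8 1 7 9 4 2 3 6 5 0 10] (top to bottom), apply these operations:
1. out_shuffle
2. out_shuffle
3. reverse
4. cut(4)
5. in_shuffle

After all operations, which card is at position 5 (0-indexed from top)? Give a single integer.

After op 1 (out_shuffle): [8 3 1 6 7 5 9 0 4 10 2]
After op 2 (out_shuffle): [8 9 3 0 1 4 6 10 7 2 5]
After op 3 (reverse): [5 2 7 10 6 4 1 0 3 9 8]
After op 4 (cut(4)): [6 4 1 0 3 9 8 5 2 7 10]
After op 5 (in_shuffle): [9 6 8 4 5 1 2 0 7 3 10]
Position 5: card 1.

Answer: 1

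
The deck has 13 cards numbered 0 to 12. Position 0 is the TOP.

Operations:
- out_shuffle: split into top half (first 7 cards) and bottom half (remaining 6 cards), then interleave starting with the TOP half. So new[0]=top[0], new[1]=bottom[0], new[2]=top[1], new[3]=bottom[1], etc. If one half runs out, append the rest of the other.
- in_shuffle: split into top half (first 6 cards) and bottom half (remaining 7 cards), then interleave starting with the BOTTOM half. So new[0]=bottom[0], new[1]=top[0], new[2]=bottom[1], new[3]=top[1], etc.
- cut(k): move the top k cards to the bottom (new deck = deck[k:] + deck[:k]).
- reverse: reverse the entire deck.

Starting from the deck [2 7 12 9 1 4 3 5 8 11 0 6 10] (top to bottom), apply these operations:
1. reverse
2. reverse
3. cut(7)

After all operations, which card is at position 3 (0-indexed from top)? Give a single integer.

Answer: 0

Derivation:
After op 1 (reverse): [10 6 0 11 8 5 3 4 1 9 12 7 2]
After op 2 (reverse): [2 7 12 9 1 4 3 5 8 11 0 6 10]
After op 3 (cut(7)): [5 8 11 0 6 10 2 7 12 9 1 4 3]
Position 3: card 0.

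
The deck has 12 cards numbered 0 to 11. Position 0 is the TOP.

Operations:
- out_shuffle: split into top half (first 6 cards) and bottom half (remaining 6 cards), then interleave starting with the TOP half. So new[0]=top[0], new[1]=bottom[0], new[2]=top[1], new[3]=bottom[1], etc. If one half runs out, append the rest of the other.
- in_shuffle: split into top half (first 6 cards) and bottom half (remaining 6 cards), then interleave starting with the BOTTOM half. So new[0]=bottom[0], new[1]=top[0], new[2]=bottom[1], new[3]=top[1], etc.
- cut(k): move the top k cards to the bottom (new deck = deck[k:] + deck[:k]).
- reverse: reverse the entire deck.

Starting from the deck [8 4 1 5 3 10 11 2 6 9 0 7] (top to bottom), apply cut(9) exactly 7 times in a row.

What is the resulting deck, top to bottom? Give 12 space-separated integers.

Answer: 5 3 10 11 2 6 9 0 7 8 4 1

Derivation:
After op 1 (cut(9)): [9 0 7 8 4 1 5 3 10 11 2 6]
After op 2 (cut(9)): [11 2 6 9 0 7 8 4 1 5 3 10]
After op 3 (cut(9)): [5 3 10 11 2 6 9 0 7 8 4 1]
After op 4 (cut(9)): [8 4 1 5 3 10 11 2 6 9 0 7]
After op 5 (cut(9)): [9 0 7 8 4 1 5 3 10 11 2 6]
After op 6 (cut(9)): [11 2 6 9 0 7 8 4 1 5 3 10]
After op 7 (cut(9)): [5 3 10 11 2 6 9 0 7 8 4 1]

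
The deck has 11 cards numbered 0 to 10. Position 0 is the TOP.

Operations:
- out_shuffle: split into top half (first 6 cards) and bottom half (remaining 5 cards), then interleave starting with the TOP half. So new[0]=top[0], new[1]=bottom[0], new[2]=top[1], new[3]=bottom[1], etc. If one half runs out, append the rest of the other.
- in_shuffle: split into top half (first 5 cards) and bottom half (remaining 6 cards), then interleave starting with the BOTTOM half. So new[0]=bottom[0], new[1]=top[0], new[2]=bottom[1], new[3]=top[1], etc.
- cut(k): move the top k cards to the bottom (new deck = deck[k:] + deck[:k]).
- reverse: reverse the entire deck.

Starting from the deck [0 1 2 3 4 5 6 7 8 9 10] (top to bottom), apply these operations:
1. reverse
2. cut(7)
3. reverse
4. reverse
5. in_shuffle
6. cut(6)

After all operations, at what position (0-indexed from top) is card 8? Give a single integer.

After op 1 (reverse): [10 9 8 7 6 5 4 3 2 1 0]
After op 2 (cut(7)): [3 2 1 0 10 9 8 7 6 5 4]
After op 3 (reverse): [4 5 6 7 8 9 10 0 1 2 3]
After op 4 (reverse): [3 2 1 0 10 9 8 7 6 5 4]
After op 5 (in_shuffle): [9 3 8 2 7 1 6 0 5 10 4]
After op 6 (cut(6)): [6 0 5 10 4 9 3 8 2 7 1]
Card 8 is at position 7.

Answer: 7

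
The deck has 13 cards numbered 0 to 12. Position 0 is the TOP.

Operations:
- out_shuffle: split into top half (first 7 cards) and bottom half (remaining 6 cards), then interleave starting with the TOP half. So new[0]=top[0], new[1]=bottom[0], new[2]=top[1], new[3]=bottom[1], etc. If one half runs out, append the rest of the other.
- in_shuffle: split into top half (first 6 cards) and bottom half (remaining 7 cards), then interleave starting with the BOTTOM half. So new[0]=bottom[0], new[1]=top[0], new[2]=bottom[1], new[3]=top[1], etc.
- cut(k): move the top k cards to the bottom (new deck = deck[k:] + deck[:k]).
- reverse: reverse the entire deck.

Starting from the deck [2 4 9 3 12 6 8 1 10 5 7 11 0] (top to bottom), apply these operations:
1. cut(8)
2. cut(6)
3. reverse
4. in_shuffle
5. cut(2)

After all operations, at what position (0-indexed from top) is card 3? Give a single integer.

After op 1 (cut(8)): [10 5 7 11 0 2 4 9 3 12 6 8 1]
After op 2 (cut(6)): [4 9 3 12 6 8 1 10 5 7 11 0 2]
After op 3 (reverse): [2 0 11 7 5 10 1 8 6 12 3 9 4]
After op 4 (in_shuffle): [1 2 8 0 6 11 12 7 3 5 9 10 4]
After op 5 (cut(2)): [8 0 6 11 12 7 3 5 9 10 4 1 2]
Card 3 is at position 6.

Answer: 6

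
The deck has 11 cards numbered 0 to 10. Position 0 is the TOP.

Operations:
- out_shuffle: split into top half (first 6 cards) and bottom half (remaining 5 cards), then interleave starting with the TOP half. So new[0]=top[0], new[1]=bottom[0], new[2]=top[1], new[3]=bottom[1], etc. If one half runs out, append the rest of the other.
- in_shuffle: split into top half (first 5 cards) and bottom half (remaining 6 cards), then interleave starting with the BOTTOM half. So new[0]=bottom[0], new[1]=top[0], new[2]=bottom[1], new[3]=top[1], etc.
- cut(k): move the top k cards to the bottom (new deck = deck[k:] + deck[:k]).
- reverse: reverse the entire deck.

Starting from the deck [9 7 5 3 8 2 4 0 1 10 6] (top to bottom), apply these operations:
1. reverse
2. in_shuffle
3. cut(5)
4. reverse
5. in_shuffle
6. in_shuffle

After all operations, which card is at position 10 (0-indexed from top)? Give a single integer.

Answer: 1

Derivation:
After op 1 (reverse): [6 10 1 0 4 2 8 3 5 7 9]
After op 2 (in_shuffle): [2 6 8 10 3 1 5 0 7 4 9]
After op 3 (cut(5)): [1 5 0 7 4 9 2 6 8 10 3]
After op 4 (reverse): [3 10 8 6 2 9 4 7 0 5 1]
After op 5 (in_shuffle): [9 3 4 10 7 8 0 6 5 2 1]
After op 6 (in_shuffle): [8 9 0 3 6 4 5 10 2 7 1]
Position 10: card 1.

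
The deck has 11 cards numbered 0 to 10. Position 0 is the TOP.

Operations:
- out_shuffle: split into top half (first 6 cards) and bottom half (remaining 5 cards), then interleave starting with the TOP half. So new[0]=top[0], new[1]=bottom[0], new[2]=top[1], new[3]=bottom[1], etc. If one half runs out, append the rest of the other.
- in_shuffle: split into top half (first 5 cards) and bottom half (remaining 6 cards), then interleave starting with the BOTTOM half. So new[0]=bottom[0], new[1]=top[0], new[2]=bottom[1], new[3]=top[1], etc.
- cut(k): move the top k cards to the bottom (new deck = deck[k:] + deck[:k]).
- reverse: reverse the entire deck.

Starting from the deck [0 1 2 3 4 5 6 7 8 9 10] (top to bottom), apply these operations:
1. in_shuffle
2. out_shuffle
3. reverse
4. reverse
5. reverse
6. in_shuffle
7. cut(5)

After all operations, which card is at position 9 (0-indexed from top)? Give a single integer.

After op 1 (in_shuffle): [5 0 6 1 7 2 8 3 9 4 10]
After op 2 (out_shuffle): [5 8 0 3 6 9 1 4 7 10 2]
After op 3 (reverse): [2 10 7 4 1 9 6 3 0 8 5]
After op 4 (reverse): [5 8 0 3 6 9 1 4 7 10 2]
After op 5 (reverse): [2 10 7 4 1 9 6 3 0 8 5]
After op 6 (in_shuffle): [9 2 6 10 3 7 0 4 8 1 5]
After op 7 (cut(5)): [7 0 4 8 1 5 9 2 6 10 3]
Position 9: card 10.

Answer: 10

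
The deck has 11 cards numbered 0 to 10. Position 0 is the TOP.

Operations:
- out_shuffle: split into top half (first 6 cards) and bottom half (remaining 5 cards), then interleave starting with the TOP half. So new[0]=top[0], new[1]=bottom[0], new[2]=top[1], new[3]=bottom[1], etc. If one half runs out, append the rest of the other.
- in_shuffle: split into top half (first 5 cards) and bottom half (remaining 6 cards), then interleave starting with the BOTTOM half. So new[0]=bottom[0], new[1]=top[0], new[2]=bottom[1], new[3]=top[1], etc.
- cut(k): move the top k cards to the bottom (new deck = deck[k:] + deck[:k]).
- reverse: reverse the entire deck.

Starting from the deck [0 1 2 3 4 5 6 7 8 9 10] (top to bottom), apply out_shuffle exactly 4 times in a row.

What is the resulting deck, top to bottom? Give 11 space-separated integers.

After op 1 (out_shuffle): [0 6 1 7 2 8 3 9 4 10 5]
After op 2 (out_shuffle): [0 3 6 9 1 4 7 10 2 5 8]
After op 3 (out_shuffle): [0 7 3 10 6 2 9 5 1 8 4]
After op 4 (out_shuffle): [0 9 7 5 3 1 10 8 6 4 2]

Answer: 0 9 7 5 3 1 10 8 6 4 2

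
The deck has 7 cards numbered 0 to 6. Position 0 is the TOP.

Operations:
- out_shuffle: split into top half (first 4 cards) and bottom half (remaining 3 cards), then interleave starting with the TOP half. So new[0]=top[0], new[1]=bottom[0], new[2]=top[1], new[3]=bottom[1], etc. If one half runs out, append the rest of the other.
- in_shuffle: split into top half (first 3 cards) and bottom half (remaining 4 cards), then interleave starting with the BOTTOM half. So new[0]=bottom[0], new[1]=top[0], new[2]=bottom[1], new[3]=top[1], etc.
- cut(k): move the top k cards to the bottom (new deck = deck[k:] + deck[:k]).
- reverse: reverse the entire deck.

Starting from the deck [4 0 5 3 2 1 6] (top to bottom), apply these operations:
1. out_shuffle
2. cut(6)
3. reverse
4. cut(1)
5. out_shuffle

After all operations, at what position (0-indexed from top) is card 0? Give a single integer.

Answer: 4

Derivation:
After op 1 (out_shuffle): [4 2 0 1 5 6 3]
After op 2 (cut(6)): [3 4 2 0 1 5 6]
After op 3 (reverse): [6 5 1 0 2 4 3]
After op 4 (cut(1)): [5 1 0 2 4 3 6]
After op 5 (out_shuffle): [5 4 1 3 0 6 2]
Card 0 is at position 4.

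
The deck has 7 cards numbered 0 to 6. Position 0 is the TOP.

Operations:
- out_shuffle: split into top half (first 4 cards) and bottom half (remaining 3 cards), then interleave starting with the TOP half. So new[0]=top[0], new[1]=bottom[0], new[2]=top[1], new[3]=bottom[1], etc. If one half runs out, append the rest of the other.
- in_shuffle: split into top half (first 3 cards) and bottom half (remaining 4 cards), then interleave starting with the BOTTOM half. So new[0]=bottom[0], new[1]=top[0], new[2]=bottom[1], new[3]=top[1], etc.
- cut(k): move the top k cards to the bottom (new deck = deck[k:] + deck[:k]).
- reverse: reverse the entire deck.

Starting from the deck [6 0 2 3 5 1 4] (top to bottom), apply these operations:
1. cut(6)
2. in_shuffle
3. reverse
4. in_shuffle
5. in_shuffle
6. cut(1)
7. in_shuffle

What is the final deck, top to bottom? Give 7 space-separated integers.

After op 1 (cut(6)): [4 6 0 2 3 5 1]
After op 2 (in_shuffle): [2 4 3 6 5 0 1]
After op 3 (reverse): [1 0 5 6 3 4 2]
After op 4 (in_shuffle): [6 1 3 0 4 5 2]
After op 5 (in_shuffle): [0 6 4 1 5 3 2]
After op 6 (cut(1)): [6 4 1 5 3 2 0]
After op 7 (in_shuffle): [5 6 3 4 2 1 0]

Answer: 5 6 3 4 2 1 0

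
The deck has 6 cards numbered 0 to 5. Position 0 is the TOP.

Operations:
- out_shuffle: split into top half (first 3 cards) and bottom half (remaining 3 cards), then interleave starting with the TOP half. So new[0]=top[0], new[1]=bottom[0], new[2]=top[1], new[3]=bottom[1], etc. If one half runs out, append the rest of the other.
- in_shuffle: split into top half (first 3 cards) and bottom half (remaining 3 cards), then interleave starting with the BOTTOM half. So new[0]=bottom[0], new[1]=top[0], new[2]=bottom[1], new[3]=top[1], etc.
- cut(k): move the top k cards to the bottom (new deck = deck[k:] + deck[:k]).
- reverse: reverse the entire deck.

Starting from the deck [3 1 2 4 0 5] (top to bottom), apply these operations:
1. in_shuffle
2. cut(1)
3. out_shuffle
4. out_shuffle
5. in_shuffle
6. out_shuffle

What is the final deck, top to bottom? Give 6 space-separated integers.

After op 1 (in_shuffle): [4 3 0 1 5 2]
After op 2 (cut(1)): [3 0 1 5 2 4]
After op 3 (out_shuffle): [3 5 0 2 1 4]
After op 4 (out_shuffle): [3 2 5 1 0 4]
After op 5 (in_shuffle): [1 3 0 2 4 5]
After op 6 (out_shuffle): [1 2 3 4 0 5]

Answer: 1 2 3 4 0 5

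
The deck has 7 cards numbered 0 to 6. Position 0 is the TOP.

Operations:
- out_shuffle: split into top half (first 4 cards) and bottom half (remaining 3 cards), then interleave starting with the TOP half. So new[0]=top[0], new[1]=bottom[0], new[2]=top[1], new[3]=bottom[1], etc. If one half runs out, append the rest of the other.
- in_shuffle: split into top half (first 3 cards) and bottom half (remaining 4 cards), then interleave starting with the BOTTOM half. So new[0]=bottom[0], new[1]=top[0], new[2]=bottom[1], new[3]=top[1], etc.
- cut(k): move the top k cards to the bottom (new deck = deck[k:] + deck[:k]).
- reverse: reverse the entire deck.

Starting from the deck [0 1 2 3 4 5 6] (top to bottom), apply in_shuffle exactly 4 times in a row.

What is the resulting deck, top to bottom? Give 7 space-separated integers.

After op 1 (in_shuffle): [3 0 4 1 5 2 6]
After op 2 (in_shuffle): [1 3 5 0 2 4 6]
After op 3 (in_shuffle): [0 1 2 3 4 5 6]
After op 4 (in_shuffle): [3 0 4 1 5 2 6]

Answer: 3 0 4 1 5 2 6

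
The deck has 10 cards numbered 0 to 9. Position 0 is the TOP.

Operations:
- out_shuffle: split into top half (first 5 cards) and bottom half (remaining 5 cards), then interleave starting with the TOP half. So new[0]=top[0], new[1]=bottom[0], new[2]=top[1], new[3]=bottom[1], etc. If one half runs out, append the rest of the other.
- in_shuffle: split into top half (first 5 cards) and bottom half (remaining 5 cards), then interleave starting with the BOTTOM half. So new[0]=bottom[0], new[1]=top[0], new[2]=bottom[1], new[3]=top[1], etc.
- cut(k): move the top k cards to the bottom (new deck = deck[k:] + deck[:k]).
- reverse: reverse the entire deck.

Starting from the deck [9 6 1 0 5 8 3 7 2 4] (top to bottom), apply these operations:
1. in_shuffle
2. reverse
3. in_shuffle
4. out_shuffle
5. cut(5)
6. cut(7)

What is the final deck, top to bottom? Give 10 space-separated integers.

After op 1 (in_shuffle): [8 9 3 6 7 1 2 0 4 5]
After op 2 (reverse): [5 4 0 2 1 7 6 3 9 8]
After op 3 (in_shuffle): [7 5 6 4 3 0 9 2 8 1]
After op 4 (out_shuffle): [7 0 5 9 6 2 4 8 3 1]
After op 5 (cut(5)): [2 4 8 3 1 7 0 5 9 6]
After op 6 (cut(7)): [5 9 6 2 4 8 3 1 7 0]

Answer: 5 9 6 2 4 8 3 1 7 0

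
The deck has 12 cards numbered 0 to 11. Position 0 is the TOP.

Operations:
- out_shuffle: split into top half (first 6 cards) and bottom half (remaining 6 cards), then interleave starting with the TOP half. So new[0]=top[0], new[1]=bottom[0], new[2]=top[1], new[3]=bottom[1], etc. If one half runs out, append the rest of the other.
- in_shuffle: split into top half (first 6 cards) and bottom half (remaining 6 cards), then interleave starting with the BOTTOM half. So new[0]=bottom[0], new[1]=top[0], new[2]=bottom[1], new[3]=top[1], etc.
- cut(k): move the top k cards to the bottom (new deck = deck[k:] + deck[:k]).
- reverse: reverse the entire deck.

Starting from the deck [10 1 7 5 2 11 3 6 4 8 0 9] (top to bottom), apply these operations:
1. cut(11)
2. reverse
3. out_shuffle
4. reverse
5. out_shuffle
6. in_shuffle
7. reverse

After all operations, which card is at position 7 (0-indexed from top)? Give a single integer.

Answer: 1

Derivation:
After op 1 (cut(11)): [9 10 1 7 5 2 11 3 6 4 8 0]
After op 2 (reverse): [0 8 4 6 3 11 2 5 7 1 10 9]
After op 3 (out_shuffle): [0 2 8 5 4 7 6 1 3 10 11 9]
After op 4 (reverse): [9 11 10 3 1 6 7 4 5 8 2 0]
After op 5 (out_shuffle): [9 7 11 4 10 5 3 8 1 2 6 0]
After op 6 (in_shuffle): [3 9 8 7 1 11 2 4 6 10 0 5]
After op 7 (reverse): [5 0 10 6 4 2 11 1 7 8 9 3]
Position 7: card 1.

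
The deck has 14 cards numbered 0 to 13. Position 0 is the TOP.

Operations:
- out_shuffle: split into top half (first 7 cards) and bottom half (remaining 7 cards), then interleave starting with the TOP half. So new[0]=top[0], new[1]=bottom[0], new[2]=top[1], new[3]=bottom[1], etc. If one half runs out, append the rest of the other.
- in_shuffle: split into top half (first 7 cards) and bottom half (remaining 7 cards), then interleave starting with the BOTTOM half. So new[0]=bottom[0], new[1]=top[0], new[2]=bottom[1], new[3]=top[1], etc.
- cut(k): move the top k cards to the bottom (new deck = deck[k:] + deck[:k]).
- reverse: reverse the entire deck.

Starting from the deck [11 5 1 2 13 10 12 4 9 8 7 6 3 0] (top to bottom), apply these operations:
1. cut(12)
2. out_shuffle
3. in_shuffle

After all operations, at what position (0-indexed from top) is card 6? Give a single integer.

Answer: 12

Derivation:
After op 1 (cut(12)): [3 0 11 5 1 2 13 10 12 4 9 8 7 6]
After op 2 (out_shuffle): [3 10 0 12 11 4 5 9 1 8 2 7 13 6]
After op 3 (in_shuffle): [9 3 1 10 8 0 2 12 7 11 13 4 6 5]
Card 6 is at position 12.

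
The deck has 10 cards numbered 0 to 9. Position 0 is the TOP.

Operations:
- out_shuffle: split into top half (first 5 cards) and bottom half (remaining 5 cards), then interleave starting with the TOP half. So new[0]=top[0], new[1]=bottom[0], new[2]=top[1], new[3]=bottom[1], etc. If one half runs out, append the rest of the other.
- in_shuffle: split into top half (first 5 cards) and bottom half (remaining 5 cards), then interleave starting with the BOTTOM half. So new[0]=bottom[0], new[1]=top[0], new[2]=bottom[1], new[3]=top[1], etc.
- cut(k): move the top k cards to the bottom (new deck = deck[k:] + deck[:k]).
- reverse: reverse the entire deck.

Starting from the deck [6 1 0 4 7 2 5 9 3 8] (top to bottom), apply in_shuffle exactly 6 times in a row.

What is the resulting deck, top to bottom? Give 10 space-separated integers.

Answer: 7 8 4 3 0 9 1 5 6 2

Derivation:
After op 1 (in_shuffle): [2 6 5 1 9 0 3 4 8 7]
After op 2 (in_shuffle): [0 2 3 6 4 5 8 1 7 9]
After op 3 (in_shuffle): [5 0 8 2 1 3 7 6 9 4]
After op 4 (in_shuffle): [3 5 7 0 6 8 9 2 4 1]
After op 5 (in_shuffle): [8 3 9 5 2 7 4 0 1 6]
After op 6 (in_shuffle): [7 8 4 3 0 9 1 5 6 2]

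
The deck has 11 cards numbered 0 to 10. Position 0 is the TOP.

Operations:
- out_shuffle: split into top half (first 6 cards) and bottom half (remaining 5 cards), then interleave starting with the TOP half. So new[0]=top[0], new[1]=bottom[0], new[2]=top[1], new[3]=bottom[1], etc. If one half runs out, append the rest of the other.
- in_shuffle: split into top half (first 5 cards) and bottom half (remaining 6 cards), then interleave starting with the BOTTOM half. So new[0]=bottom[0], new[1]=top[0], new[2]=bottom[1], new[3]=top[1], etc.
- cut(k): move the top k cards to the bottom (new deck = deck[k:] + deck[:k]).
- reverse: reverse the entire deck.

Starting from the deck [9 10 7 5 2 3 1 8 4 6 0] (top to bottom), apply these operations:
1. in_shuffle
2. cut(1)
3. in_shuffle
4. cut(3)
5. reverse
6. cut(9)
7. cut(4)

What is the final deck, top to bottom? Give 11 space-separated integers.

Answer: 4 3 7 0 8 2 10 6 1 5 9

Derivation:
After op 1 (in_shuffle): [3 9 1 10 8 7 4 5 6 2 0]
After op 2 (cut(1)): [9 1 10 8 7 4 5 6 2 0 3]
After op 3 (in_shuffle): [4 9 5 1 6 10 2 8 0 7 3]
After op 4 (cut(3)): [1 6 10 2 8 0 7 3 4 9 5]
After op 5 (reverse): [5 9 4 3 7 0 8 2 10 6 1]
After op 6 (cut(9)): [6 1 5 9 4 3 7 0 8 2 10]
After op 7 (cut(4)): [4 3 7 0 8 2 10 6 1 5 9]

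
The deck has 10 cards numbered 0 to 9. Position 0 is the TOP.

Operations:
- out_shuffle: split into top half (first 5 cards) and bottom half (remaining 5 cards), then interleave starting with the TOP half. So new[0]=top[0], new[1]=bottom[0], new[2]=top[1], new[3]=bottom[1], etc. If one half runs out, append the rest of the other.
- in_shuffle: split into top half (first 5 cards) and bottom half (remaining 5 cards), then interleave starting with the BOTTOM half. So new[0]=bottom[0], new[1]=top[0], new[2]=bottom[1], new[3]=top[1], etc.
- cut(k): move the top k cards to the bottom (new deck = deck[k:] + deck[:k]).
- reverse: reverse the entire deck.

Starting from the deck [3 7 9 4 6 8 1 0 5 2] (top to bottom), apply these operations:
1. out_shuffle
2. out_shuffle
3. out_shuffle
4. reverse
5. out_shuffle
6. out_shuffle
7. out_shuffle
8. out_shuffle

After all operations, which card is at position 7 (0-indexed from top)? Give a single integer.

Answer: 7

Derivation:
After op 1 (out_shuffle): [3 8 7 1 9 0 4 5 6 2]
After op 2 (out_shuffle): [3 0 8 4 7 5 1 6 9 2]
After op 3 (out_shuffle): [3 5 0 1 8 6 4 9 7 2]
After op 4 (reverse): [2 7 9 4 6 8 1 0 5 3]
After op 5 (out_shuffle): [2 8 7 1 9 0 4 5 6 3]
After op 6 (out_shuffle): [2 0 8 4 7 5 1 6 9 3]
After op 7 (out_shuffle): [2 5 0 1 8 6 4 9 7 3]
After op 8 (out_shuffle): [2 6 5 4 0 9 1 7 8 3]
Position 7: card 7.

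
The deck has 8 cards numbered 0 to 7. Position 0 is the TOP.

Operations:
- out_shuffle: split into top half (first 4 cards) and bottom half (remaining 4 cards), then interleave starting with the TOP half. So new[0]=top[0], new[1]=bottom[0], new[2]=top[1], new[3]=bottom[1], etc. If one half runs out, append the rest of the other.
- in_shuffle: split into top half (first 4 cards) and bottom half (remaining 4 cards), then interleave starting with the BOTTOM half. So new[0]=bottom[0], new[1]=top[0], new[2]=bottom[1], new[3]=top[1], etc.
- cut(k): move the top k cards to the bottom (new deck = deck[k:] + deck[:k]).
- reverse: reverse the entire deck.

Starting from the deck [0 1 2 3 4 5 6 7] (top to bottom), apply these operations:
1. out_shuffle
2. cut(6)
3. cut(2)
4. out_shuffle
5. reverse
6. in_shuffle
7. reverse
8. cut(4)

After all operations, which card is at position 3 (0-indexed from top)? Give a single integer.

Answer: 6

Derivation:
After op 1 (out_shuffle): [0 4 1 5 2 6 3 7]
After op 2 (cut(6)): [3 7 0 4 1 5 2 6]
After op 3 (cut(2)): [0 4 1 5 2 6 3 7]
After op 4 (out_shuffle): [0 2 4 6 1 3 5 7]
After op 5 (reverse): [7 5 3 1 6 4 2 0]
After op 6 (in_shuffle): [6 7 4 5 2 3 0 1]
After op 7 (reverse): [1 0 3 2 5 4 7 6]
After op 8 (cut(4)): [5 4 7 6 1 0 3 2]
Position 3: card 6.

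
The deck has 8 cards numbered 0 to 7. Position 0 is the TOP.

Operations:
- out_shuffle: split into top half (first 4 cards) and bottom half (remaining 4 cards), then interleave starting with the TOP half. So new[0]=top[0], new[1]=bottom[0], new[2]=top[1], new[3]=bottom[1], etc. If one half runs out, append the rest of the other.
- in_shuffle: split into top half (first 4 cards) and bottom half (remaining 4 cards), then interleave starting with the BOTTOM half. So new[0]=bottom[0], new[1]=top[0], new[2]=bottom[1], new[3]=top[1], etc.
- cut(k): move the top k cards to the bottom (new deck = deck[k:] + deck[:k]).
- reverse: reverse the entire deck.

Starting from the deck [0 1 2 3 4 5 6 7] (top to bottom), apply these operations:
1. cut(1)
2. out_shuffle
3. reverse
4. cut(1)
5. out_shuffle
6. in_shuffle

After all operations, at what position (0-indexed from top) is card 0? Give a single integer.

After op 1 (cut(1)): [1 2 3 4 5 6 7 0]
After op 2 (out_shuffle): [1 5 2 6 3 7 4 0]
After op 3 (reverse): [0 4 7 3 6 2 5 1]
After op 4 (cut(1)): [4 7 3 6 2 5 1 0]
After op 5 (out_shuffle): [4 2 7 5 3 1 6 0]
After op 6 (in_shuffle): [3 4 1 2 6 7 0 5]
Card 0 is at position 6.

Answer: 6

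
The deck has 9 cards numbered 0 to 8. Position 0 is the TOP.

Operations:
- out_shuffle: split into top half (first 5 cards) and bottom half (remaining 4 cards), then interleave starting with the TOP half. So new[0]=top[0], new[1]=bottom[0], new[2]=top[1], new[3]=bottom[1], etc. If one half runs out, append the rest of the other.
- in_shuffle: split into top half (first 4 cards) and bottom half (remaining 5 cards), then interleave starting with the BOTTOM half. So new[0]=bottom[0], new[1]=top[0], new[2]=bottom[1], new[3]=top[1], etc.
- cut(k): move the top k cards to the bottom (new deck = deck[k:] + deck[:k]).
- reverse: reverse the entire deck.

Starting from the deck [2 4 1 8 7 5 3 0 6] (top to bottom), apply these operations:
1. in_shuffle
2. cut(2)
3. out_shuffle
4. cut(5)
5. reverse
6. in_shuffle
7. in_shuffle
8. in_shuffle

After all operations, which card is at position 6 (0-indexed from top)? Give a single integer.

After op 1 (in_shuffle): [7 2 5 4 3 1 0 8 6]
After op 2 (cut(2)): [5 4 3 1 0 8 6 7 2]
After op 3 (out_shuffle): [5 8 4 6 3 7 1 2 0]
After op 4 (cut(5)): [7 1 2 0 5 8 4 6 3]
After op 5 (reverse): [3 6 4 8 5 0 2 1 7]
After op 6 (in_shuffle): [5 3 0 6 2 4 1 8 7]
After op 7 (in_shuffle): [2 5 4 3 1 0 8 6 7]
After op 8 (in_shuffle): [1 2 0 5 8 4 6 3 7]
Position 6: card 6.

Answer: 6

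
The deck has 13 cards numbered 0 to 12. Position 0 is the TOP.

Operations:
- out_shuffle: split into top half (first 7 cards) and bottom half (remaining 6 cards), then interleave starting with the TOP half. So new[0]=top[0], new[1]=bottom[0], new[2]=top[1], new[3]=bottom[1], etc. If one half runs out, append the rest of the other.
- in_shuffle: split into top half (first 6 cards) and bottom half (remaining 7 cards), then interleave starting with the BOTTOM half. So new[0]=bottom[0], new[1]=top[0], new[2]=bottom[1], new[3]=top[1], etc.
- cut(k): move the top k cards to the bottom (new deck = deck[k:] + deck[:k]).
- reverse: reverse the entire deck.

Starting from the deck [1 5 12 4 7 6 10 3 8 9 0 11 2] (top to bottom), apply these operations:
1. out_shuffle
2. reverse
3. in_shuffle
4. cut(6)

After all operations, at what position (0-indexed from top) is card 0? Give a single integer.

Answer: 5

Derivation:
After op 1 (out_shuffle): [1 3 5 8 12 9 4 0 7 11 6 2 10]
After op 2 (reverse): [10 2 6 11 7 0 4 9 12 8 5 3 1]
After op 3 (in_shuffle): [4 10 9 2 12 6 8 11 5 7 3 0 1]
After op 4 (cut(6)): [8 11 5 7 3 0 1 4 10 9 2 12 6]
Card 0 is at position 5.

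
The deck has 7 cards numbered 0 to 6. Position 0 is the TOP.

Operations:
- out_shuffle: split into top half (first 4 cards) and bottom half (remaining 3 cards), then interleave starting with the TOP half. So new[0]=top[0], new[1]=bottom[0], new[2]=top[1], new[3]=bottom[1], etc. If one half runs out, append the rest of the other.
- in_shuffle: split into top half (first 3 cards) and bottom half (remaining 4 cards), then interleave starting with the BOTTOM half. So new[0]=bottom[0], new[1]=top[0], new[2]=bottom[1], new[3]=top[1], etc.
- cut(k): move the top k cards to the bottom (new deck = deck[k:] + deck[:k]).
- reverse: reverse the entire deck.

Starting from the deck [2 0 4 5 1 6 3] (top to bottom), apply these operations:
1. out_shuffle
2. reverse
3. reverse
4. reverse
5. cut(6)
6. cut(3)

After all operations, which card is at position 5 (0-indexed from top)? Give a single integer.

Answer: 5

Derivation:
After op 1 (out_shuffle): [2 1 0 6 4 3 5]
After op 2 (reverse): [5 3 4 6 0 1 2]
After op 3 (reverse): [2 1 0 6 4 3 5]
After op 4 (reverse): [5 3 4 6 0 1 2]
After op 5 (cut(6)): [2 5 3 4 6 0 1]
After op 6 (cut(3)): [4 6 0 1 2 5 3]
Position 5: card 5.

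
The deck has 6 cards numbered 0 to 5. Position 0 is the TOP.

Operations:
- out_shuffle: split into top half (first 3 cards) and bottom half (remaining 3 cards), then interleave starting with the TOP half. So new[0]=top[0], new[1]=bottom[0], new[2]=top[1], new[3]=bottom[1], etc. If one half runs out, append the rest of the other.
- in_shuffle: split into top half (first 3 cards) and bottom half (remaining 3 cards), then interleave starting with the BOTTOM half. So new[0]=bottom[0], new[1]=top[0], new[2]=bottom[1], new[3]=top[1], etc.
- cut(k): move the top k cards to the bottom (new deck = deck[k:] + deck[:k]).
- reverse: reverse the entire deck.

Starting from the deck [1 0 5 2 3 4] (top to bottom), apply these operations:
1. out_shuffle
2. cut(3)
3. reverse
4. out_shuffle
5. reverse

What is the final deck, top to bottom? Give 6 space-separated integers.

Answer: 3 1 5 2 4 0

Derivation:
After op 1 (out_shuffle): [1 2 0 3 5 4]
After op 2 (cut(3)): [3 5 4 1 2 0]
After op 3 (reverse): [0 2 1 4 5 3]
After op 4 (out_shuffle): [0 4 2 5 1 3]
After op 5 (reverse): [3 1 5 2 4 0]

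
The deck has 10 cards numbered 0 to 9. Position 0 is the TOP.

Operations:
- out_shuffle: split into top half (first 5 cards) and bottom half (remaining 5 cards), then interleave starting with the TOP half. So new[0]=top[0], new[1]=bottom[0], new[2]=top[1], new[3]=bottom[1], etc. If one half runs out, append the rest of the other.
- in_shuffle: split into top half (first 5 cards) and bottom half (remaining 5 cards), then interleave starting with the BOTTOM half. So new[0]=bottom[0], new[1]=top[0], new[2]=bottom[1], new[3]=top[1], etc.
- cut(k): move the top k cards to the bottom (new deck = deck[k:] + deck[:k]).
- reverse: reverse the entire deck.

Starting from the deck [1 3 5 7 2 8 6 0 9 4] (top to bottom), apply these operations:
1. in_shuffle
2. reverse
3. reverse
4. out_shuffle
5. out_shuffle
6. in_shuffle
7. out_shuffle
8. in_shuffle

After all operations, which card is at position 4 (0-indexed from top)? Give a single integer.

After op 1 (in_shuffle): [8 1 6 3 0 5 9 7 4 2]
After op 2 (reverse): [2 4 7 9 5 0 3 6 1 8]
After op 3 (reverse): [8 1 6 3 0 5 9 7 4 2]
After op 4 (out_shuffle): [8 5 1 9 6 7 3 4 0 2]
After op 5 (out_shuffle): [8 7 5 3 1 4 9 0 6 2]
After op 6 (in_shuffle): [4 8 9 7 0 5 6 3 2 1]
After op 7 (out_shuffle): [4 5 8 6 9 3 7 2 0 1]
After op 8 (in_shuffle): [3 4 7 5 2 8 0 6 1 9]
Position 4: card 2.

Answer: 2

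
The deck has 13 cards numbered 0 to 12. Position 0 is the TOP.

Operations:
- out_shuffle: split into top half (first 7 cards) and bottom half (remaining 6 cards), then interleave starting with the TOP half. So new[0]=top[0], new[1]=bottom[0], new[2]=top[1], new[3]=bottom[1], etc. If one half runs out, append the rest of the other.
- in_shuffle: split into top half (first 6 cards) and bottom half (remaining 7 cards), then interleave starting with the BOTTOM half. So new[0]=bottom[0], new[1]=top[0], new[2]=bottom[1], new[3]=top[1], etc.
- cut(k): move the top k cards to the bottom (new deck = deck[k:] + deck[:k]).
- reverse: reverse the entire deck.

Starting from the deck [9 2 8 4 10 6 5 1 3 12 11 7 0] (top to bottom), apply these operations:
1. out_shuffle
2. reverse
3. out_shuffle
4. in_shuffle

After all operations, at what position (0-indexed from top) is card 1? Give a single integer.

Answer: 6

Derivation:
After op 1 (out_shuffle): [9 1 2 3 8 12 4 11 10 7 6 0 5]
After op 2 (reverse): [5 0 6 7 10 11 4 12 8 3 2 1 9]
After op 3 (out_shuffle): [5 12 0 8 6 3 7 2 10 1 11 9 4]
After op 4 (in_shuffle): [7 5 2 12 10 0 1 8 11 6 9 3 4]
Card 1 is at position 6.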